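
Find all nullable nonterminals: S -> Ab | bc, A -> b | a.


A nonterminal is nullable iff some alternative derives ε (directly, or every symbol in it is nullable)
Nullable: {}


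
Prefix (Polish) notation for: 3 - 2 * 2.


'*' binds tighter: tree is (- 3 (* 2 2))
Prefix: - 3 * 2 2


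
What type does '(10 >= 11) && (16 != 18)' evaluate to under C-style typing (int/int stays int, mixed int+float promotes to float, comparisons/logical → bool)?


Operand types: bool && bool
Rule: logical operators take bool operands and yield bool
Result type: bool


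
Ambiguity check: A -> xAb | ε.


balanced x^n…b^n: each string has a unique parse
Unambiguous


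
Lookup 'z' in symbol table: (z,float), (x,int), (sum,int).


Lookup 'z' → type float


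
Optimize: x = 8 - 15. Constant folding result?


8 - 15 = -7 at compile time
Optimized: x = -7


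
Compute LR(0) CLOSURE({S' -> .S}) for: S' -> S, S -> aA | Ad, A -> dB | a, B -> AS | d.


Start: S' -> .S
For each item with dot before a nonterminal B, add B -> .γ for every B-production
Closure: [S' -> .S, S -> .aA, S -> .Ad, A -> .dB, A -> .a]


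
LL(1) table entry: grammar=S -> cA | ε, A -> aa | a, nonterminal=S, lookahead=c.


For [S, c]: 'c' ∈ FIRST(cA)
Entry: S -> cA


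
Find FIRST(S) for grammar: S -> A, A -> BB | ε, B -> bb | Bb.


Per alternative of S: FIRST(A) = {b, ε}
FIRST(S) = {b, ε}


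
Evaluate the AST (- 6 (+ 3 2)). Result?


Evaluate inner: (+ 3 2) = 5
Evaluate root: (- 6 5) = 1
Result: 1


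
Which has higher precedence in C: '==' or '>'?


'>' is relational (level 7); '==' is equality (level 6)
Higher level binds tighter
'>' has higher precedence than '=='


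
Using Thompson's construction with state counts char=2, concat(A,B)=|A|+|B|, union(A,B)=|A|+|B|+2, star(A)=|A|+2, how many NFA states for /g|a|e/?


Syntax tree has 3 char leaf(s), 2 union(s), 0 star(s)
chars contribute 3×2 = 6; each union adds +2; each star adds +2
Total: 6 + 4 + 0 = 10 states


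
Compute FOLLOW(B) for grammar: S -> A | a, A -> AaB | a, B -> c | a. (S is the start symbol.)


$ ∈ FOLLOW(S). For each A -> αBβ: add FIRST(β)\{ε} to FOLLOW(B); if β nullable, add FOLLOW(A).
FOLLOW(B) = {$, a}


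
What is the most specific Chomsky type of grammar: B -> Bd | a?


Left-linear: every RHS is a terminal or one nonterminal followed by a terminal
Classification: Type 3 (Regular)


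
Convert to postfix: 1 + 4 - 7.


Left to right (same or higher precedence on left)
Postfix: 1 4 + 7 -


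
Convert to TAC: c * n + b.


Break into single-operator statements:
t1 = c * n
t2 = t1 + b


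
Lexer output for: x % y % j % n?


Scan left to right, longest-match per lexeme
Tokens: ID(x), OP(%), ID(y), OP(%), ID(j), OP(%), ID(n)


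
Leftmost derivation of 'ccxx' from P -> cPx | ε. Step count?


Derivation: P => cPx => ccPxx => ccxx
Steps: 3


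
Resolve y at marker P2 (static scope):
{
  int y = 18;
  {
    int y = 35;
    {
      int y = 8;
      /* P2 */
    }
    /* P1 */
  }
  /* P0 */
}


y declared in the same block as P2
y = 8


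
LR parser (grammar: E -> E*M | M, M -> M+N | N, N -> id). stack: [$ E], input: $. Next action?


start symbol E on stack, input exhausted
Action: accept


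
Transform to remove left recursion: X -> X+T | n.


Left-recursive alternatives: X+T; non-recursive: n
Introduce X': X -> nX', X' -> +TX' | ε


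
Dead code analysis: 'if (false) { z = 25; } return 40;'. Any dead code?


condition is constant false, so the whole block is unreachable
Dead: 'if (false) { z = 25; }'


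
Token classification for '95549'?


Pattern: digits only
Type: INTEGER_LITERAL


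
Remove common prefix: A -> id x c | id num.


Common prefix: 'id'
Factored: A -> id A', A' -> x c | num


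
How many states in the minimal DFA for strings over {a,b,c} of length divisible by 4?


Track length mod 4: states 0..3, accept at 0
Minimal DFA: 4 states


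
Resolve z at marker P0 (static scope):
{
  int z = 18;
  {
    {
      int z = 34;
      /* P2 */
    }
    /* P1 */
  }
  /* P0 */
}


z declared in the same block as P0
z = 18


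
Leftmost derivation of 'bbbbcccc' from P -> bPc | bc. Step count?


Derivation: P => bPc => bbPcc => bbbPccc => bbbbcccc
Steps: 4


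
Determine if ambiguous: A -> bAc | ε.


balanced b^n…c^n: each string has a unique parse
Unambiguous


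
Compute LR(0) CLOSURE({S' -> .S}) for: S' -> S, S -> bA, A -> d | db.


Start: S' -> .S
For each item with dot before a nonterminal B, add B -> .γ for every B-production
Closure: [S' -> .S, S -> .bA]


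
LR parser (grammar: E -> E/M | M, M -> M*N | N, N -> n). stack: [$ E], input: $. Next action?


start symbol E on stack, input exhausted
Action: accept


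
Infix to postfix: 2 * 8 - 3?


Left to right (same or higher precedence on left)
Postfix: 2 8 * 3 -


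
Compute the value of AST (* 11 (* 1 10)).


Evaluate inner: (* 1 10) = 10
Evaluate root: (* 11 10) = 110
Result: 110


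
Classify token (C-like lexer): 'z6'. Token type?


Pattern: letter/underscore followed by alphanumerics, not a keyword
Type: IDENTIFIER


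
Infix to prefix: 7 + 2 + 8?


left-to-right (same/higher precedence on left): tree is (+ (+ 7 2) 8)
Prefix: + + 7 2 8


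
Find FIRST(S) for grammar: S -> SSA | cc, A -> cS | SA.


Per alternative of S: FIRST(SSA) = {c}; FIRST(cc) = {c}
FIRST(S) = {c}


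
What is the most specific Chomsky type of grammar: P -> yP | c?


Right-linear: every RHS is a terminal or a terminal followed by one nonterminal
Classification: Type 3 (Regular)


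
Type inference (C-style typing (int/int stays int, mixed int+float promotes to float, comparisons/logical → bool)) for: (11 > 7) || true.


Operand types: bool || bool
Rule: logical operators take bool operands and yield bool
Result type: bool


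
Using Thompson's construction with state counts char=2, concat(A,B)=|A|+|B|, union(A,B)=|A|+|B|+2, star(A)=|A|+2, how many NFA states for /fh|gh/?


Syntax tree has 4 char leaf(s), 1 union(s), 0 star(s)
chars contribute 4×2 = 8; each union adds +2; each star adds +2
Total: 8 + 2 + 0 = 10 states


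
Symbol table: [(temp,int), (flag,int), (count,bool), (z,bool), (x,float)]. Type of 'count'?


Lookup 'count' → type bool


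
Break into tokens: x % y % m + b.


Scan left to right, longest-match per lexeme
Tokens: ID(x), OP(%), ID(y), OP(%), ID(m), OP(+), ID(b)


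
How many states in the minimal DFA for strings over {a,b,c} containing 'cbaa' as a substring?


KMP-style automaton: 4 progress states + 1 absorbing accept = 5
Minimal DFA: 5 states


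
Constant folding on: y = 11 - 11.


11 - 11 = 0 at compile time
Optimized: y = 0


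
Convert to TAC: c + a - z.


Break into single-operator statements:
t1 = c + a
t2 = t1 - z


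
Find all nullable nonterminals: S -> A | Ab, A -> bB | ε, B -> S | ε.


A nonterminal is nullable iff some alternative derives ε (directly, or every symbol in it is nullable)
Nullable: {A, B, S}


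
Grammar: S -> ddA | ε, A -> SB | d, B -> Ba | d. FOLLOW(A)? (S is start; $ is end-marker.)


$ ∈ FOLLOW(S). For each A -> αBβ: add FIRST(β)\{ε} to FOLLOW(B); if β nullable, add FOLLOW(A).
FOLLOW(A) = {$, d}


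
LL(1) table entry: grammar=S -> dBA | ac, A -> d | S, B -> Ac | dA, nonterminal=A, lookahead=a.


For [A, a]: 'a' ∈ FIRST(S)
Entry: A -> S


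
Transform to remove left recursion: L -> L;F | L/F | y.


Left-recursive alternatives: L;F, L/F; non-recursive: y
Introduce L': L -> yL', L' -> ;FL' | /FL' | ε


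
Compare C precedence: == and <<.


'<<' is shift (level 8); '==' is equality (level 6)
Higher level binds tighter
'<<' has higher precedence than '=='


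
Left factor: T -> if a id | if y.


Common prefix: 'if'
Factored: T -> if T', T' -> a id | y


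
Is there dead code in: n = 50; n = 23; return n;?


first assignment to n is overwritten before any read
Dead: 'n = 50'


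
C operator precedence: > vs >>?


'>>' is shift (level 8); '>' is relational (level 7)
Higher level binds tighter
'>>' has higher precedence than '>'


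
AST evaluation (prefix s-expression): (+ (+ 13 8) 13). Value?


Evaluate inner: (+ 13 8) = 21
Evaluate root: (+ 21 13) = 34
Result: 34


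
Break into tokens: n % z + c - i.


Scan left to right, longest-match per lexeme
Tokens: ID(n), OP(%), ID(z), OP(+), ID(c), OP(-), ID(i)


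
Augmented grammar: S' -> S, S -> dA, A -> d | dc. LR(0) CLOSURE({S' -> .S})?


Start: S' -> .S
For each item with dot before a nonterminal B, add B -> .γ for every B-production
Closure: [S' -> .S, S -> .dA]


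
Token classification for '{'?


Pattern: delimiter/punctuation
Type: PUNCTUATION


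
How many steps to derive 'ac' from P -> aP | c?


Derivation: P => aP => ac
Steps: 2


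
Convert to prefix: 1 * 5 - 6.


left-to-right (same/higher precedence on left): tree is (- (* 1 5) 6)
Prefix: - * 1 5 6


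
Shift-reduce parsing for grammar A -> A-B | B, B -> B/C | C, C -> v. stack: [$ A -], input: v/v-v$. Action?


no handle ('A-' is not any RHS); shift 'v'
Action: shift


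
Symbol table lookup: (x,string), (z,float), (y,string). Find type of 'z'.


Lookup 'z' → type float


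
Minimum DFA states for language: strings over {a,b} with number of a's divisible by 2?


Track (count of a) mod 2: states 0..1, accept at 0
Minimal DFA: 2 states


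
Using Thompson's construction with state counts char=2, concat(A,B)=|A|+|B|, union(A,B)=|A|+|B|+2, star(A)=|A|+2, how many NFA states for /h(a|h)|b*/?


Syntax tree has 4 char leaf(s), 2 union(s), 1 star(s)
chars contribute 4×2 = 8; each union adds +2; each star adds +2
Total: 8 + 4 + 2 = 14 states


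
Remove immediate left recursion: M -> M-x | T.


Left-recursive alternatives: M-x; non-recursive: T
Introduce M': M -> TM', M' -> -xM' | ε


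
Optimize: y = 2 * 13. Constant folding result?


2 * 13 = 26 at compile time
Optimized: y = 26


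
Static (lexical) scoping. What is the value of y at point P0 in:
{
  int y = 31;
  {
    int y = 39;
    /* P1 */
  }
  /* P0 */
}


y declared in the same block as P0
y = 31


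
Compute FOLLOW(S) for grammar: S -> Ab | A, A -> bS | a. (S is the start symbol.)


$ ∈ FOLLOW(S). For each A -> αBβ: add FIRST(β)\{ε} to FOLLOW(B); if β nullable, add FOLLOW(A).
FOLLOW(S) = {$, b}


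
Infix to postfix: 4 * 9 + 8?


Left to right (same or higher precedence on left)
Postfix: 4 9 * 8 +


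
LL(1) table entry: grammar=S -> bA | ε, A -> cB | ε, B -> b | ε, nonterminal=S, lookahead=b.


For [S, b]: 'b' ∈ FIRST(bA)
Entry: S -> bA


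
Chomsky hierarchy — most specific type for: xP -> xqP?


LHS has context (more than one symbol) and |LHS| ≤ |RHS|
Classification: Type 1 (Context-Sensitive)


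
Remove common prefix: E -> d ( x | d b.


Common prefix: 'd'
Factored: E -> d E', E' -> ( x | b


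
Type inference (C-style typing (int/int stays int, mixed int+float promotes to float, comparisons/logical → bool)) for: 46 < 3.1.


Operand types: int < float
Rule: comparison yields bool
Result type: bool


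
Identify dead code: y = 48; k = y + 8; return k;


y is read by k's definition; k is returned
No dead code


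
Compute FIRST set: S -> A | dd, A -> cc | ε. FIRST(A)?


Per alternative of A: FIRST(cc) = {c}; FIRST(ε) = {ε}
FIRST(A) = {c, ε}


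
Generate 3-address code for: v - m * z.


Break into single-operator statements:
t1 = m * z
t2 = v - t1


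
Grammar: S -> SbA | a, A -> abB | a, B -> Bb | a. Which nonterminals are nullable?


A nonterminal is nullable iff some alternative derives ε (directly, or every symbol in it is nullable)
Nullable: {}


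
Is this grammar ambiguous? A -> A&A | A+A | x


'x&x+x' has two parse trees (no precedence encoded between & and +)
Ambiguous


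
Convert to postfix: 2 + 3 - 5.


Left to right (same or higher precedence on left)
Postfix: 2 3 + 5 -


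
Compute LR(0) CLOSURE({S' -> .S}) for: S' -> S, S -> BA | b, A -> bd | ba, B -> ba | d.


Start: S' -> .S
For each item with dot before a nonterminal B, add B -> .γ for every B-production
Closure: [S' -> .S, S -> .BA, S -> .b, B -> .ba, B -> .d]


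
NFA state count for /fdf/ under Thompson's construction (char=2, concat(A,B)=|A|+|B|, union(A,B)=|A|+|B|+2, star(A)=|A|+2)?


Syntax tree has 3 char leaf(s), 0 union(s), 0 star(s)
chars contribute 3×2 = 6; each union adds +2; each star adds +2
Total: 6 + 0 + 0 = 6 states


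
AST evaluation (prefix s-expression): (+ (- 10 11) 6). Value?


Evaluate inner: (- 10 11) = -1
Evaluate root: (+ -1 6) = 5
Result: 5


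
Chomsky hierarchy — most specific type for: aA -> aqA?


LHS has context (more than one symbol) and |LHS| ≤ |RHS|
Classification: Type 1 (Context-Sensitive)


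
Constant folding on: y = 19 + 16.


19 + 16 = 35 at compile time
Optimized: y = 35


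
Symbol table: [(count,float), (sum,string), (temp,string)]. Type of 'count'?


Lookup 'count' → type float


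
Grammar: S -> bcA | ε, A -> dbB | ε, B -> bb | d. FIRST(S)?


Per alternative of S: FIRST(bcA) = {b}; FIRST(ε) = {ε}
FIRST(S) = {b, ε}


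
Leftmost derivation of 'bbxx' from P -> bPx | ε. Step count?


Derivation: P => bPx => bbPxx => bbxx
Steps: 3


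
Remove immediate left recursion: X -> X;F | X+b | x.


Left-recursive alternatives: X;F, X+b; non-recursive: x
Introduce X': X -> xX', X' -> ;FX' | +bX' | ε


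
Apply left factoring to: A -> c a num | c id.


Common prefix: 'c'
Factored: A -> c A', A' -> a num | id


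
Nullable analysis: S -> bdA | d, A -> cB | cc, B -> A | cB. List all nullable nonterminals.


A nonterminal is nullable iff some alternative derives ε (directly, or every symbol in it is nullable)
Nullable: {}


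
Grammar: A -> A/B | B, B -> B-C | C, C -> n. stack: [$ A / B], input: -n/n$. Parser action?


'-' can extend B; shift to build B -> B-C
Action: shift


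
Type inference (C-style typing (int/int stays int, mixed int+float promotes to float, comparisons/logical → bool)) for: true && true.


Operand types: bool && bool
Rule: logical operators take bool operands and yield bool
Result type: bool


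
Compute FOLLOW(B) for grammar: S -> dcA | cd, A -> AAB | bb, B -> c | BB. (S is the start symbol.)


$ ∈ FOLLOW(S). For each A -> αBβ: add FIRST(β)\{ε} to FOLLOW(B); if β nullable, add FOLLOW(A).
FOLLOW(B) = {$, b, c}


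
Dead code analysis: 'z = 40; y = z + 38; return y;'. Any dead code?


z is read by y's definition; y is returned
No dead code


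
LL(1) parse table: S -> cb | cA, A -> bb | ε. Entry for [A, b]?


For [A, b]: 'b' ∈ FIRST(bb)
Entry: A -> bb


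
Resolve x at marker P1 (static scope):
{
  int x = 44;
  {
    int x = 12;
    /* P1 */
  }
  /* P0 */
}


x declared in the same block as P1
x = 12


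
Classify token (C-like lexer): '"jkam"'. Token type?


Pattern: double-quoted sequence
Type: STRING_LITERAL


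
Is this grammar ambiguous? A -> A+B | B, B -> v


precedence layered via separate nonterminal B: deterministic
Unambiguous


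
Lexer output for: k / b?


Scan left to right, longest-match per lexeme
Tokens: ID(k), OP(/), ID(b)


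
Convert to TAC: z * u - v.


Break into single-operator statements:
t1 = z * u
t2 = t1 - v


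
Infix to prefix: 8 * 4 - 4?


left-to-right (same/higher precedence on left): tree is (- (* 8 4) 4)
Prefix: - * 8 4 4


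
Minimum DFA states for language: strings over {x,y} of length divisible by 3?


Track length mod 3: states 0..2, accept at 0
Minimal DFA: 3 states


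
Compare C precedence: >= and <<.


'<<' is shift (level 8); '>=' is relational (level 7)
Higher level binds tighter
'<<' has higher precedence than '>='


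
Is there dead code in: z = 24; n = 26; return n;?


z is assigned but never read
Dead: 'z = 24'


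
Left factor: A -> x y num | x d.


Common prefix: 'x'
Factored: A -> x A', A' -> y num | d


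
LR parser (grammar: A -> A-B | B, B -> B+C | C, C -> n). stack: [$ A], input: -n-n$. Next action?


shift '-' to continue A -> A-B
Action: shift


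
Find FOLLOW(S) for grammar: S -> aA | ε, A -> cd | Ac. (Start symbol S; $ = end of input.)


$ ∈ FOLLOW(S). For each A -> αBβ: add FIRST(β)\{ε} to FOLLOW(B); if β nullable, add FOLLOW(A).
FOLLOW(S) = {$}


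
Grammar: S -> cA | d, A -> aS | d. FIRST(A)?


Per alternative of A: FIRST(aS) = {a}; FIRST(d) = {d}
FIRST(A) = {a, d}


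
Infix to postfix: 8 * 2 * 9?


Left to right (same or higher precedence on left)
Postfix: 8 2 * 9 *


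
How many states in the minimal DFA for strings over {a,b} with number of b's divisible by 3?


Track (count of b) mod 3: states 0..2, accept at 0
Minimal DFA: 3 states


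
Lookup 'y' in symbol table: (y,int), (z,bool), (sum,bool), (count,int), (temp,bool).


Lookup 'y' → type int


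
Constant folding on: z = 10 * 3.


10 * 3 = 30 at compile time
Optimized: z = 30


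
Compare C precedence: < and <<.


'<<' is shift (level 8); '<' is relational (level 7)
Higher level binds tighter
'<<' has higher precedence than '<'


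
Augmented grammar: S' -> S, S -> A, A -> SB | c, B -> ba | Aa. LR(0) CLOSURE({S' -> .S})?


Start: S' -> .S
For each item with dot before a nonterminal B, add B -> .γ for every B-production
Closure: [S' -> .S, S -> .A, A -> .SB, A -> .c]


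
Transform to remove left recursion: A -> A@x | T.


Left-recursive alternatives: A@x; non-recursive: T
Introduce A': A -> TA', A' -> @xA' | ε


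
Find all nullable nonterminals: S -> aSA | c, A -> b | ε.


A nonterminal is nullable iff some alternative derives ε (directly, or every symbol in it is nullable)
Nullable: {A}


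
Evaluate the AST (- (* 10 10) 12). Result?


Evaluate inner: (* 10 10) = 100
Evaluate root: (- 100 12) = 88
Result: 88


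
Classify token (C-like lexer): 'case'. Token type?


Pattern: reserved word
Type: KEYWORD


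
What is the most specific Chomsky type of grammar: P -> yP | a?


Right-linear: every RHS is a terminal or a terminal followed by one nonterminal
Classification: Type 3 (Regular)


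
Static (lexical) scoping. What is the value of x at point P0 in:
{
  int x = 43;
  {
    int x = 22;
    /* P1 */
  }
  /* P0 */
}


x declared in the same block as P0
x = 43


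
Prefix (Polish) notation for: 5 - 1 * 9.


'*' binds tighter: tree is (- 5 (* 1 9))
Prefix: - 5 * 1 9


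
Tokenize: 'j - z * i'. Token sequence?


Scan left to right, longest-match per lexeme
Tokens: ID(j), OP(-), ID(z), OP(*), ID(i)


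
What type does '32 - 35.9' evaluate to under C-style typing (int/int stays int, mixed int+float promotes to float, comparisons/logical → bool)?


Operand types: int - float
Rule: mixed int/float promotes to float; int/int stays int
Result type: float


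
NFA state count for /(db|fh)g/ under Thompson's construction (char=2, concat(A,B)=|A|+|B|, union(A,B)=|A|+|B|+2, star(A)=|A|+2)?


Syntax tree has 5 char leaf(s), 1 union(s), 0 star(s)
chars contribute 5×2 = 10; each union adds +2; each star adds +2
Total: 10 + 2 + 0 = 12 states


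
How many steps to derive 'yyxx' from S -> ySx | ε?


Derivation: S => ySx => yySxx => yyxx
Steps: 3


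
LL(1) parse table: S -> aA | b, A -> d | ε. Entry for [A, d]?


For [A, d]: 'd' ∈ FIRST(d)
Entry: A -> d


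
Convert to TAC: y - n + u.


Break into single-operator statements:
t1 = y - n
t2 = t1 + u


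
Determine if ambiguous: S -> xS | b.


right-linear, alternatives start with distinct terminals 'x' vs 'b': unique leftmost derivation
Unambiguous


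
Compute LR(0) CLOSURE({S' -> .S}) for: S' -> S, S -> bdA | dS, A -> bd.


Start: S' -> .S
For each item with dot before a nonterminal B, add B -> .γ for every B-production
Closure: [S' -> .S, S -> .bdA, S -> .dS]


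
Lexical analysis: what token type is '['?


Pattern: delimiter/punctuation
Type: PUNCTUATION


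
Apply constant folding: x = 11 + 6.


11 + 6 = 17 at compile time
Optimized: x = 17


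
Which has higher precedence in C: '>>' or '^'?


'>>' is shift (level 8); '^' is bitwise XOR (level 4)
Higher level binds tighter
'>>' has higher precedence than '^'


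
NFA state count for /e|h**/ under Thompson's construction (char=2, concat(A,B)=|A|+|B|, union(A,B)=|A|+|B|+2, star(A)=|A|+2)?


Syntax tree has 2 char leaf(s), 1 union(s), 2 star(s)
chars contribute 2×2 = 4; each union adds +2; each star adds +2
Total: 4 + 2 + 4 = 10 states


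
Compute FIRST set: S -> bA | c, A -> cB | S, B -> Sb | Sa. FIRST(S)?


Per alternative of S: FIRST(bA) = {b}; FIRST(c) = {c}
FIRST(S) = {b, c}


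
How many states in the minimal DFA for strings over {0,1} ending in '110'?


Track the longest suffix of input matching a prefix of '110': 4 classes (prefixes of length 0..3)
Minimal DFA: 4 states


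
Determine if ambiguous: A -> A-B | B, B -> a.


precedence layered via separate nonterminal B: deterministic
Unambiguous


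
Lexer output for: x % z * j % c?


Scan left to right, longest-match per lexeme
Tokens: ID(x), OP(%), ID(z), OP(*), ID(j), OP(%), ID(c)


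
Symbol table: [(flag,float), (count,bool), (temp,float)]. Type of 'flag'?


Lookup 'flag' → type float


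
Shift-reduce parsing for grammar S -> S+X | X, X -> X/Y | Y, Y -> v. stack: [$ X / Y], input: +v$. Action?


handle 'X/Y' on top
Action: reduce (X -> X/Y)


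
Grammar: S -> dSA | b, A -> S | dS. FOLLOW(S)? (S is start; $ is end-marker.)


$ ∈ FOLLOW(S). For each A -> αBβ: add FIRST(β)\{ε} to FOLLOW(B); if β nullable, add FOLLOW(A).
FOLLOW(S) = {$, b, d}


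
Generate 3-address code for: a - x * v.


Break into single-operator statements:
t1 = x * v
t2 = a - t1


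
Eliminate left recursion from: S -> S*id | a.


Left-recursive alternatives: S*id; non-recursive: a
Introduce S': S -> aS', S' -> *idS' | ε


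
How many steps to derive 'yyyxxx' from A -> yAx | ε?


Derivation: A => yAx => yyAxx => yyyAxxx => yyyxxx
Steps: 4


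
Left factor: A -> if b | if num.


Common prefix: 'if'
Factored: A -> if A', A' -> b | num


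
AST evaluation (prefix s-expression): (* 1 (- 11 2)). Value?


Evaluate inner: (- 11 2) = 9
Evaluate root: (* 1 9) = 9
Result: 9


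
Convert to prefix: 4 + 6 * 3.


'*' binds tighter: tree is (+ 4 (* 6 3))
Prefix: + 4 * 6 3


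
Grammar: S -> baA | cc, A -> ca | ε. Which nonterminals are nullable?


A nonterminal is nullable iff some alternative derives ε (directly, or every symbol in it is nullable)
Nullable: {A}


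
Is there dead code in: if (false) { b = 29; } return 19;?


condition is constant false, so the whole block is unreachable
Dead: 'if (false) { b = 29; }'


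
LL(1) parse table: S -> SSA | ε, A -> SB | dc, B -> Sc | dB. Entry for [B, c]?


For [B, c]: 'c' ∈ FIRST(Sc)
Entry: B -> Sc


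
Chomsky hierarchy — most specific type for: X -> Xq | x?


Left-linear: every RHS is a terminal or one nonterminal followed by a terminal
Classification: Type 3 (Regular)


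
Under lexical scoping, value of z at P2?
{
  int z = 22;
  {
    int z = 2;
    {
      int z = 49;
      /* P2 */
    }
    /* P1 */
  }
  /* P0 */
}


z declared in the same block as P2
z = 49


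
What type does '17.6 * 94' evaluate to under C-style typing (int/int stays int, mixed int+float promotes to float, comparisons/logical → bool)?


Operand types: float * int
Rule: mixed int/float promotes to float; int/int stays int
Result type: float


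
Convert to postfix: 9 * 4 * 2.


Left to right (same or higher precedence on left)
Postfix: 9 4 * 2 *


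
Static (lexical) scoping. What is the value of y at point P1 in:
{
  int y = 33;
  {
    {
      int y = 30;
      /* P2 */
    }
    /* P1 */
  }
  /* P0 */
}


P1's block does not declare y; resolves to the enclosing declaration at depth 0
y = 33


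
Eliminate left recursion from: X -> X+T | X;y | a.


Left-recursive alternatives: X+T, X;y; non-recursive: a
Introduce X': X -> aX', X' -> +TX' | ;yX' | ε


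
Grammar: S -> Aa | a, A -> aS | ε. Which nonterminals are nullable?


A nonterminal is nullable iff some alternative derives ε (directly, or every symbol in it is nullable)
Nullable: {A}


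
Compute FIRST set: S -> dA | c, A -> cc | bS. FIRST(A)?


Per alternative of A: FIRST(cc) = {c}; FIRST(bS) = {b}
FIRST(A) = {b, c}


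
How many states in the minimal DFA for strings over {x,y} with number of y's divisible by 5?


Track (count of y) mod 5: states 0..4, accept at 0
Minimal DFA: 5 states


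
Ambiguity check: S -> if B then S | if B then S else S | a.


dangling else: 'if B then if B then a else a' parses two ways
Ambiguous


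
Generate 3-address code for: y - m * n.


Break into single-operator statements:
t1 = m * n
t2 = y - t1


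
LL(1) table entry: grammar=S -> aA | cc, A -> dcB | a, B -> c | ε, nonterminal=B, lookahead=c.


For [B, c]: 'c' ∈ FIRST(c)
Entry: B -> c


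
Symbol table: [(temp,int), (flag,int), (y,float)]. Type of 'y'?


Lookup 'y' → type float


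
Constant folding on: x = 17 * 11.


17 * 11 = 187 at compile time
Optimized: x = 187


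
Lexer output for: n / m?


Scan left to right, longest-match per lexeme
Tokens: ID(n), OP(/), ID(m)


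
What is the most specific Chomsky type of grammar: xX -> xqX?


LHS has context (more than one symbol) and |LHS| ≤ |RHS|
Classification: Type 1 (Context-Sensitive)


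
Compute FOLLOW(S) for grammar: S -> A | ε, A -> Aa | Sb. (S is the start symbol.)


$ ∈ FOLLOW(S). For each A -> αBβ: add FIRST(β)\{ε} to FOLLOW(B); if β nullable, add FOLLOW(A).
FOLLOW(S) = {$, b}


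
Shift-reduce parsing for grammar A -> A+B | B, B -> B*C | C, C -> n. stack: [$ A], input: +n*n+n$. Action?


shift '+' to continue A -> A+B
Action: shift


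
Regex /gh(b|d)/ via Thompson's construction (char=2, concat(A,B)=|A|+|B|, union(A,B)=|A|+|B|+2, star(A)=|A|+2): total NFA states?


Syntax tree has 4 char leaf(s), 1 union(s), 0 star(s)
chars contribute 4×2 = 8; each union adds +2; each star adds +2
Total: 8 + 2 + 0 = 10 states


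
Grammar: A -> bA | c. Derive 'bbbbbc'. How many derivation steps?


Derivation: A => bA => bbA => bbbA => bbbbA => bbbbbA => bbbbbc
Steps: 6


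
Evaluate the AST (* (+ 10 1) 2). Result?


Evaluate inner: (+ 10 1) = 11
Evaluate root: (* 11 2) = 22
Result: 22


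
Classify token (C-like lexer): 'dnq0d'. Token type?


Pattern: letter/underscore followed by alphanumerics, not a keyword
Type: IDENTIFIER


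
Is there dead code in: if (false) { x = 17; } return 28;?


condition is constant false, so the whole block is unreachable
Dead: 'if (false) { x = 17; }'


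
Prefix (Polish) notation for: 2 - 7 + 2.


left-to-right (same/higher precedence on left): tree is (+ (- 2 7) 2)
Prefix: + - 2 7 2


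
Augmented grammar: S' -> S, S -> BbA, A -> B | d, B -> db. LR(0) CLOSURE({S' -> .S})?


Start: S' -> .S
For each item with dot before a nonterminal B, add B -> .γ for every B-production
Closure: [S' -> .S, S -> .BbA, B -> .db]


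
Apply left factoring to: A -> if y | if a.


Common prefix: 'if'
Factored: A -> if A', A' -> y | a


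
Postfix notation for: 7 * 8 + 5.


Left to right (same or higher precedence on left)
Postfix: 7 8 * 5 +


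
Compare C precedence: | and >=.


'>=' is relational (level 7); '|' is bitwise OR (level 3)
Higher level binds tighter
'>=' has higher precedence than '|'


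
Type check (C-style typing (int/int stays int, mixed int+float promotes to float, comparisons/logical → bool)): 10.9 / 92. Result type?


Operand types: float / int
Rule: mixed int/float promotes to float; int/int stays int
Result type: float


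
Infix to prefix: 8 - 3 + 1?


left-to-right (same/higher precedence on left): tree is (+ (- 8 3) 1)
Prefix: + - 8 3 1


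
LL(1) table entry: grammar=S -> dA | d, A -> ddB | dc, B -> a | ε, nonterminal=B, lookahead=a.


For [B, a]: 'a' ∈ FIRST(a)
Entry: B -> a


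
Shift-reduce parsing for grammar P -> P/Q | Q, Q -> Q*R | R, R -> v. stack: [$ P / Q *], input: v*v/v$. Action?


no handle; shift 'v'
Action: shift


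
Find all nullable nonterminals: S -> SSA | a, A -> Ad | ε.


A nonterminal is nullable iff some alternative derives ε (directly, or every symbol in it is nullable)
Nullable: {A}


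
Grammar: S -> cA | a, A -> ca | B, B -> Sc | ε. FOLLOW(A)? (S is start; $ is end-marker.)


$ ∈ FOLLOW(S). For each A -> αBβ: add FIRST(β)\{ε} to FOLLOW(B); if β nullable, add FOLLOW(A).
FOLLOW(A) = {$, c}


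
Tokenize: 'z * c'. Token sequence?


Scan left to right, longest-match per lexeme
Tokens: ID(z), OP(*), ID(c)


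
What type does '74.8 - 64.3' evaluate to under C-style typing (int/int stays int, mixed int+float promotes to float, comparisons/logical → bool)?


Operand types: float - float
Rule: mixed int/float promotes to float; int/int stays int
Result type: float


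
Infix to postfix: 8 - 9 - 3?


Left to right (same or higher precedence on left)
Postfix: 8 9 - 3 -


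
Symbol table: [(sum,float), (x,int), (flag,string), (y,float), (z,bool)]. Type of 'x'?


Lookup 'x' → type int


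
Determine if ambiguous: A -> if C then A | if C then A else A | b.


dangling else: 'if C then if C then b else b' parses two ways
Ambiguous


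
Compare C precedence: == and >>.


'>>' is shift (level 8); '==' is equality (level 6)
Higher level binds tighter
'>>' has higher precedence than '=='


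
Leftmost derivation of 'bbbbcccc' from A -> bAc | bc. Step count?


Derivation: A => bAc => bbAcc => bbbAccc => bbbbcccc
Steps: 4


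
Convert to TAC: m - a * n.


Break into single-operator statements:
t1 = a * n
t2 = m - t1


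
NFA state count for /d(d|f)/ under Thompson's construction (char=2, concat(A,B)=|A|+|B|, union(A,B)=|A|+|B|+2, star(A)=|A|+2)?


Syntax tree has 3 char leaf(s), 1 union(s), 0 star(s)
chars contribute 3×2 = 6; each union adds +2; each star adds +2
Total: 6 + 2 + 0 = 8 states


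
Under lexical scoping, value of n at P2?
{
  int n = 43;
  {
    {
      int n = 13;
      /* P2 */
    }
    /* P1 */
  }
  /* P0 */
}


n declared in the same block as P2
n = 13


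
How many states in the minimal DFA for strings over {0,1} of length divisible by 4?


Track length mod 4: states 0..3, accept at 0
Minimal DFA: 4 states


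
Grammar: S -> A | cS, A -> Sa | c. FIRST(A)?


Per alternative of A: FIRST(Sa) = {c}; FIRST(c) = {c}
FIRST(A) = {c}


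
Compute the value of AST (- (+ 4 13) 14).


Evaluate inner: (+ 4 13) = 17
Evaluate root: (- 17 14) = 3
Result: 3


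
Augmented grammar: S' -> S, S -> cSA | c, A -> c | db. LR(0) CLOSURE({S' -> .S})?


Start: S' -> .S
For each item with dot before a nonterminal B, add B -> .γ for every B-production
Closure: [S' -> .S, S -> .cSA, S -> .c]


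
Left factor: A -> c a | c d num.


Common prefix: 'c'
Factored: A -> c A', A' -> a | d num


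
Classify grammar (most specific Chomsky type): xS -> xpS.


LHS has context (more than one symbol) and |LHS| ≤ |RHS|
Classification: Type 1 (Context-Sensitive)


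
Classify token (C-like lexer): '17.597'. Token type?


Pattern: digits with a decimal point
Type: FLOAT_LITERAL


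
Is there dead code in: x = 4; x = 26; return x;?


first assignment to x is overwritten before any read
Dead: 'x = 4'


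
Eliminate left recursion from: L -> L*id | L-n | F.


Left-recursive alternatives: L*id, L-n; non-recursive: F
Introduce L': L -> FL', L' -> *idL' | -nL' | ε


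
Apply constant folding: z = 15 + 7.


15 + 7 = 22 at compile time
Optimized: z = 22


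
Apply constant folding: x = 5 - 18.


5 - 18 = -13 at compile time
Optimized: x = -13


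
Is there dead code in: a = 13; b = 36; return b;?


a is assigned but never read
Dead: 'a = 13'


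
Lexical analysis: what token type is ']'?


Pattern: delimiter/punctuation
Type: PUNCTUATION


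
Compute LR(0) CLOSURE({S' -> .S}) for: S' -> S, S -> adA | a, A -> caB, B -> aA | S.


Start: S' -> .S
For each item with dot before a nonterminal B, add B -> .γ for every B-production
Closure: [S' -> .S, S -> .adA, S -> .a]


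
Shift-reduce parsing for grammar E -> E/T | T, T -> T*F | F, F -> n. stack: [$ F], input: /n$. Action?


'F' (not preceded by T*) is the handle for T -> F
Action: reduce (T -> F)


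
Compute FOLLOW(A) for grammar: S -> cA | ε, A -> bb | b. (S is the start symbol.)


$ ∈ FOLLOW(S). For each A -> αBβ: add FIRST(β)\{ε} to FOLLOW(B); if β nullable, add FOLLOW(A).
FOLLOW(A) = {$}


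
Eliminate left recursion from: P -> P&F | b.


Left-recursive alternatives: P&F; non-recursive: b
Introduce P': P -> bP', P' -> &FP' | ε


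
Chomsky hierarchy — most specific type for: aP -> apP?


LHS has context (more than one symbol) and |LHS| ≤ |RHS|
Classification: Type 1 (Context-Sensitive)


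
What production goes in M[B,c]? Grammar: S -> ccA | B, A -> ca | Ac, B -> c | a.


For [B, c]: 'c' ∈ FIRST(c)
Entry: B -> c


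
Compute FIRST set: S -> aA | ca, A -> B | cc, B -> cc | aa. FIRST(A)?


Per alternative of A: FIRST(B) = {a, c}; FIRST(cc) = {c}
FIRST(A) = {a, c}


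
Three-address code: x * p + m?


Break into single-operator statements:
t1 = x * p
t2 = t1 + m


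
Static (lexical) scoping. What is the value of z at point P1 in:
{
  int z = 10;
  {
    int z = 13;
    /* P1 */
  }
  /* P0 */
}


z declared in the same block as P1
z = 13


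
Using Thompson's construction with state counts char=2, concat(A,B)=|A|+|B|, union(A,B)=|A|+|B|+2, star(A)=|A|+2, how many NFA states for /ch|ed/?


Syntax tree has 4 char leaf(s), 1 union(s), 0 star(s)
chars contribute 4×2 = 8; each union adds +2; each star adds +2
Total: 8 + 2 + 0 = 10 states


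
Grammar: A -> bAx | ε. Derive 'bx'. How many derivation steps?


Derivation: A => bAx => bx
Steps: 2


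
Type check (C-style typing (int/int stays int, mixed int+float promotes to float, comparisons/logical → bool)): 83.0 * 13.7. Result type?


Operand types: float * float
Rule: mixed int/float promotes to float; int/int stays int
Result type: float


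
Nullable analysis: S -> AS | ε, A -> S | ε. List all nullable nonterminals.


A nonterminal is nullable iff some alternative derives ε (directly, or every symbol in it is nullable)
Nullable: {A, S}


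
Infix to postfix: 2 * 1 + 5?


Left to right (same or higher precedence on left)
Postfix: 2 1 * 5 +


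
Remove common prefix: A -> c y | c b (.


Common prefix: 'c'
Factored: A -> c A', A' -> y | b (


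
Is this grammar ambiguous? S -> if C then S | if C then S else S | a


dangling else: 'if C then if C then a else a' parses two ways
Ambiguous


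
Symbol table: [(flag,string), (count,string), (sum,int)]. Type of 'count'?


Lookup 'count' → type string


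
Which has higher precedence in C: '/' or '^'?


'/' is multiplicative (level 10); '^' is bitwise XOR (level 4)
Higher level binds tighter
'/' has higher precedence than '^'


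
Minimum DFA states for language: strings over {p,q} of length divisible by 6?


Track length mod 6: states 0..5, accept at 0
Minimal DFA: 6 states


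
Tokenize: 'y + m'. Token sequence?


Scan left to right, longest-match per lexeme
Tokens: ID(y), OP(+), ID(m)


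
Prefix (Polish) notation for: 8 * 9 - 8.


left-to-right (same/higher precedence on left): tree is (- (* 8 9) 8)
Prefix: - * 8 9 8


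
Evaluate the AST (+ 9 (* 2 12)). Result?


Evaluate inner: (* 2 12) = 24
Evaluate root: (+ 9 24) = 33
Result: 33


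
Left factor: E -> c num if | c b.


Common prefix: 'c'
Factored: E -> c E', E' -> num if | b


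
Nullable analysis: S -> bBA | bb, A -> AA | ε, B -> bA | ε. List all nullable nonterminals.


A nonterminal is nullable iff some alternative derives ε (directly, or every symbol in it is nullable)
Nullable: {A, B}


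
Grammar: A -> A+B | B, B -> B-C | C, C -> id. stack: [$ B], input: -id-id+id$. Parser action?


shift '-' to continue B -> B-C
Action: shift


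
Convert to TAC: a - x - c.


Break into single-operator statements:
t1 = a - x
t2 = t1 - c


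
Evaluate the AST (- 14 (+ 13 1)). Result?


Evaluate inner: (+ 13 1) = 14
Evaluate root: (- 14 14) = 0
Result: 0


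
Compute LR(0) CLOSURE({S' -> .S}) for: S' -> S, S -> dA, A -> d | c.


Start: S' -> .S
For each item with dot before a nonterminal B, add B -> .γ for every B-production
Closure: [S' -> .S, S -> .dA]


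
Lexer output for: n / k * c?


Scan left to right, longest-match per lexeme
Tokens: ID(n), OP(/), ID(k), OP(*), ID(c)


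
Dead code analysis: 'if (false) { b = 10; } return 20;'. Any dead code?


condition is constant false, so the whole block is unreachable
Dead: 'if (false) { b = 10; }'


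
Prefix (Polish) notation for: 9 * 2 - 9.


left-to-right (same/higher precedence on left): tree is (- (* 9 2) 9)
Prefix: - * 9 2 9


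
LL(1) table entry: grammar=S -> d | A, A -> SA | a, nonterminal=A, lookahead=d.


For [A, d]: 'd' ∈ FIRST(SA)
Entry: A -> SA


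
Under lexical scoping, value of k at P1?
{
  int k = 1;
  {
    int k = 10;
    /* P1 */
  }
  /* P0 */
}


k declared in the same block as P1
k = 10


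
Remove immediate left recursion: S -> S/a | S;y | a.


Left-recursive alternatives: S/a, S;y; non-recursive: a
Introduce S': S -> aS', S' -> /aS' | ;yS' | ε


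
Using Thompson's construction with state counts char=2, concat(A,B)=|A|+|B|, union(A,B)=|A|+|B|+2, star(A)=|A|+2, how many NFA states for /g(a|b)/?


Syntax tree has 3 char leaf(s), 1 union(s), 0 star(s)
chars contribute 3×2 = 6; each union adds +2; each star adds +2
Total: 6 + 2 + 0 = 8 states


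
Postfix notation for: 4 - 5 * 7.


* has higher precedence, evaluate 5*7 first
Postfix: 4 5 7 * -


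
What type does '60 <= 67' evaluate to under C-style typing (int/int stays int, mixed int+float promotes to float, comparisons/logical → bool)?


Operand types: int <= int
Rule: comparison yields bool
Result type: bool


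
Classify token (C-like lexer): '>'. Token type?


Pattern: operator symbol
Type: OPERATOR


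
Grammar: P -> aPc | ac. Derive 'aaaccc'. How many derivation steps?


Derivation: P => aPc => aaPcc => aaaccc
Steps: 3


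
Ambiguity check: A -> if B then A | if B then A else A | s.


dangling else: 'if B then if B then s else s' parses two ways
Ambiguous


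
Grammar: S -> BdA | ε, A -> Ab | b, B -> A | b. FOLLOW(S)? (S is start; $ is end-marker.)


$ ∈ FOLLOW(S). For each A -> αBβ: add FIRST(β)\{ε} to FOLLOW(B); if β nullable, add FOLLOW(A).
FOLLOW(S) = {$}


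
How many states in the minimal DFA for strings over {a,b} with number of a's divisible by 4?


Track (count of a) mod 4: states 0..3, accept at 0
Minimal DFA: 4 states


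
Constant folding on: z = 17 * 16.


17 * 16 = 272 at compile time
Optimized: z = 272
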